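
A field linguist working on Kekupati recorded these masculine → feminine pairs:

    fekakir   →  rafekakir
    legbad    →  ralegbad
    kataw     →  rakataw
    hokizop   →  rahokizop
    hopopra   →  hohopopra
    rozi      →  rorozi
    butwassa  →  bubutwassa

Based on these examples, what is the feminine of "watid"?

rawatid

legbad and hopopra both have last vowel 'a' yet inflect differently (ralegbad, hohopopra), so the last vowel is not what conditions the rule; whether the stem ends in a vowel or a consonant is.
"watid" ends in a consonant. The stems ending in a consonant (fekakir → rafekakir, legbad → ralegbad, kataw → rakataw) add the prefix ra-.
The other pattern: stems ending in a vowel repeat the first consonant+vowel as a prefix.
So watid → rawatid.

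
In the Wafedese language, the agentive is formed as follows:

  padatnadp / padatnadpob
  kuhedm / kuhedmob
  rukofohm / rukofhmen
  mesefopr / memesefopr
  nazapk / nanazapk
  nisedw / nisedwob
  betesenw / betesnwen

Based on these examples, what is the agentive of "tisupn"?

kuhedm and rukofohm both end in -m yet inflect differently (kuhedmob, rukofhmen), so the final letter is not what conditions the rule; the second-to-last letter is.
"tisupn" has second-to-last letter 'p'. The stems whose second-to-last letter is 'p' (nazapk → nanazapk, mesefopr → memesefopr) repeat the first consonant+vowel as a prefix.
The other patterns: stems whose second-to-last letter is 'd' add -ob; stems whose second-to-last letter is 'h' or 'n' delete the last vowel and add -en.
So tisupn → titisupn.

titisupn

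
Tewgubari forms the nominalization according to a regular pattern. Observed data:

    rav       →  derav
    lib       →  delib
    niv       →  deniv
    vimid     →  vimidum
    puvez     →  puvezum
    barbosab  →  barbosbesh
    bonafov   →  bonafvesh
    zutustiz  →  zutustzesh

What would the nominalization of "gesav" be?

gesavum

lib and barbosab both end in -b yet inflect differently (delib, barbosbesh), so the final letter is not what conditions the rule; the number of vowels is.
"gesav" has 2 vowels. The stems with 2 vowels (vimid → vimidum, puvez → puvezum) add -um.
So gesav → gesavum.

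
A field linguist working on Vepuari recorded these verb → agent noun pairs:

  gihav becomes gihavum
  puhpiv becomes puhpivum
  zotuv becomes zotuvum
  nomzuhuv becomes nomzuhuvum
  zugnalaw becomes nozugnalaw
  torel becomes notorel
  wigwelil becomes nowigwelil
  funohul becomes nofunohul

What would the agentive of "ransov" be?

ransovum

gihav and zugnalaw both have last vowel 'a' yet inflect differently (gihavum, nozugnalaw), so the last vowel is not what conditions the rule; the final letter is.
"ransov" ends in -v. The stems ending in -v (gihav → gihavum, puhpiv → puhpivum, zotuv → zotuvum) add -um.
So ransov → ransovum.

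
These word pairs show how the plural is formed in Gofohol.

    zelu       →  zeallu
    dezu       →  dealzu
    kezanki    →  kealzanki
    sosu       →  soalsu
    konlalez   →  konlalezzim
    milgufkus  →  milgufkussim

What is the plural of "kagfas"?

"kagfas" ends in a consonant. The stems ending in a consonant (konlalez → konlalezzim, milgufkus → milgufkussim) double the final consonant and add -im.
The other pattern: stems ending in a vowel insert -al- after the first vowel.
So kagfas → kagfassim.

kagfassim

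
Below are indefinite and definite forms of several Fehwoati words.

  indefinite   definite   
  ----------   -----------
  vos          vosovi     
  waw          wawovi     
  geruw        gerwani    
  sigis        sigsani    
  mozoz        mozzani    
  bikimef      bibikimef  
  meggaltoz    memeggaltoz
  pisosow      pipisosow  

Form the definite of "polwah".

polwhani

waw and geruw both end in -w yet inflect differently (wawovi, gerwani), so the final letter is not what conditions the rule; the number of vowels is.
"polwah" has 2 vowels. The stems with 2 vowels (geruw → gerwani, sigis → sigsani, mozoz → mozzani) delete the last vowel and add -ani.
So polwah → polwhani.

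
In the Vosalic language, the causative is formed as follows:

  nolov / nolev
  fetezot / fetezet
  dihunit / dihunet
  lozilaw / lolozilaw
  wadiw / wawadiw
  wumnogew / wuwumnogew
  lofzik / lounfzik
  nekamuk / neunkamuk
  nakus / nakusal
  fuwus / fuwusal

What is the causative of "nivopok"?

niunvopok

"nivopok" ends in -k. The stems ending in -k (lofzik → lounfzik, nekamuk → neunkamuk) insert -un- after the first vowel.
So nivopok → niunvopok.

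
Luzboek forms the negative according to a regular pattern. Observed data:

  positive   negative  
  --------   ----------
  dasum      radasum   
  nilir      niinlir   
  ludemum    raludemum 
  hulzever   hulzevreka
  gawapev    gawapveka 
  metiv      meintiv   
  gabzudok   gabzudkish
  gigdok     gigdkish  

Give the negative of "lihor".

gawapev and metiv both end in -v yet inflect differently (gawapveka, meintiv), so the final letter is not what conditions the rule; the last vowel is.
"lihor" has last vowel 'o'. The stems whose last vowel is 'o' (gigdok → gigdkish, gabzudok → gabzudkish) delete the last vowel and add -ish.
So lihor → lihrish.

lihrish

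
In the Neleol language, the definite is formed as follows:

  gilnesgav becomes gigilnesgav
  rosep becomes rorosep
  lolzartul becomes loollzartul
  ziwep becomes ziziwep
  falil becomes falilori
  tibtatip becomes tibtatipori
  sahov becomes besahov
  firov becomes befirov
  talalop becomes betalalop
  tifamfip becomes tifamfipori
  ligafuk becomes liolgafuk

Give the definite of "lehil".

tifamfip and ziwep both end in -p yet inflect differently (tifamfipori, ziziwep), so the final letter is not what conditions the rule; the last vowel is.
"lehil" has last vowel 'i'. The stems whose last vowel is 'i' (tifamfip → tifamfipori, tibtatip → tibtatipori, falil → falilori) add -ori.
The other patterns: stems whose last vowel is 'a' or 'e' repeat the first consonant+vowel as a prefix; stems whose last vowel is 'o' add the prefix be-; stems whose last vowel is 'u' insert -ol- after the first vowel.
So lehil → lehilori.

lehilori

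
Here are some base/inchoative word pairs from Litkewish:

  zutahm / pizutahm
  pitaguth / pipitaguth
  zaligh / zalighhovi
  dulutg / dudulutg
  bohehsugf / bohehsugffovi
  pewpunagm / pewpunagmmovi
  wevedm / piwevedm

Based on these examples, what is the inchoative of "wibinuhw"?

piwibinuhw

zaligh and pitaguth both end in -h yet inflect differently (zalighhovi, pipitaguth), so the final letter is not what conditions the rule; the second-to-last letter is.
"wibinuhw" has second-to-last letter 'h'. The one such stem in the data (zutahm → pizutahm) adds the prefix pi-, so the same rule applies.
The other patterns: stems whose second-to-last letter is 'g' double the final consonant and add -ovi; stems whose second-to-last letter is 't' repeat the first consonant+vowel as a prefix.
So wibinuhw → piwibinuhw.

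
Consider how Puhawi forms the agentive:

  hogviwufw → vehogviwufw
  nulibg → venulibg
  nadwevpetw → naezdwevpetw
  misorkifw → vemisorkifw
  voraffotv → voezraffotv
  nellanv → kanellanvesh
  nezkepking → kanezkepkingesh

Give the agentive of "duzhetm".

"duzhetm" has second-to-last letter 't'. The stems whose second-to-last letter is 't' (voraffotv → voezraffotv, nadwevpetw → naezdwevpetw) insert -ez- after the first vowel.
The other patterns: stems whose second-to-last letter is 'n' add ka- … -esh around the stem; stems whose second-to-last letter is 'b' or 'f' add the prefix ve-.
So duzhetm → duezzhetm.

duezzhetm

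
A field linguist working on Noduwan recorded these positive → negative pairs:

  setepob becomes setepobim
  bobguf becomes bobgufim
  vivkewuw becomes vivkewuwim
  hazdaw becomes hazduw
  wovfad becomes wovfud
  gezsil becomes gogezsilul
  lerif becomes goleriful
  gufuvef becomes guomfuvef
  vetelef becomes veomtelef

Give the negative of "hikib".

vivkewuw and hazdaw both end in -w yet inflect differently (vivkewuwim, hazduw), so the final letter is not what conditions the rule; the last vowel is.
"hikib" has last vowel 'i'. The stems whose last vowel is 'i' (gezsil → gogezsilul, lerif → goleriful) add go- … -ul around the stem.
So hikib → gohikibul.

gohikibul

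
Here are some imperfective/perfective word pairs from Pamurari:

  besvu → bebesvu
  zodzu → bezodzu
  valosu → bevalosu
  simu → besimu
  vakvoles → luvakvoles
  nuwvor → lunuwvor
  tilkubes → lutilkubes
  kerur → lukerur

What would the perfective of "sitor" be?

"sitor" ends in -r. The stems ending in -r (nuwvor → lunuwvor, kerur → lukerur) add the prefix lu-.
So sitor → lusitor.

lusitor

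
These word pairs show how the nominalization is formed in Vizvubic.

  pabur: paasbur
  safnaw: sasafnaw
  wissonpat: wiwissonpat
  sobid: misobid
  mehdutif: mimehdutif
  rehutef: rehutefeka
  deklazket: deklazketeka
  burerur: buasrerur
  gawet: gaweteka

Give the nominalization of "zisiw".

mizisiw

"zisiw" has last vowel 'i'. The stems whose last vowel is 'i' (sobid → misobid, mehdutif → mimehdutif) add the prefix mi-.
The other patterns: stems whose last vowel is 'a' repeat the first consonant+vowel as a prefix; stems whose last vowel is 'e' add -eka; stems whose last vowel is 'u' insert -as- after the first vowel.
So zisiw → mizisiw.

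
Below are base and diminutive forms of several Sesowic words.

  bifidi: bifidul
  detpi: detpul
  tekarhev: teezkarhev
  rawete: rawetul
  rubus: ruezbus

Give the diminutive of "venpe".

tekarhev and rawete both have last vowel 'e' yet inflect differently (teezkarhev, rawetul), so the last vowel is not what conditions the rule; whether the stem ends in a vowel or a consonant is.
"venpe" ends in a vowel. The stems ending in a vowel (detpi → detpul, bifidi → bifidul, rawete → rawetul) drop the final letter and add -ul.
The other pattern: stems ending in a consonant insert -ez- after the first vowel.
So venpe → venpul.

venpul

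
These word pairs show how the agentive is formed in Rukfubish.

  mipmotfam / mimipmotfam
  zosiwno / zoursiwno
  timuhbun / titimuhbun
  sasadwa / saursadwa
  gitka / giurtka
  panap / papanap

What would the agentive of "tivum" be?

sasadwa and mipmotfam both have last vowel 'a' yet inflect differently (saursadwa, mimipmotfam), so the last vowel is not what conditions the rule; whether the stem ends in a vowel or a consonant is.
"tivum" ends in a consonant. The stems ending in a consonant (timuhbun → titimuhbun, mipmotfam → mimipmotfam, panap → papanap) repeat the first consonant+vowel as a prefix.
So tivum → titivum.

titivum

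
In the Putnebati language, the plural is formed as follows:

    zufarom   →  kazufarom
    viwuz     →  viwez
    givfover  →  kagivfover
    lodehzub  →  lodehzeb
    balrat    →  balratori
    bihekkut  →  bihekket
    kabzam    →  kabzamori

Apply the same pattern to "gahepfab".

gahepfabori

"gahepfab" has last vowel 'a'. The stems whose last vowel is 'a' (kabzam → kabzamori, balrat → balratori) add -ori.
The other patterns: stems whose last vowel is 'u' change the last vowel to 'e'; stems whose last vowel is 'e' or 'o' add the prefix ka-.
So gahepfab → gahepfabori.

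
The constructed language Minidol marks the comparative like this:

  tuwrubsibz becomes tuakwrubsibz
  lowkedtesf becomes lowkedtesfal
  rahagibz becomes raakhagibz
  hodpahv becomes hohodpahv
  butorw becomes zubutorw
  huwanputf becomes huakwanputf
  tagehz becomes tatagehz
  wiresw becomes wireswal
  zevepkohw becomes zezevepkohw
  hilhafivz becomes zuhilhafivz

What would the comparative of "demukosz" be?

zevepkohw and butorw both end in -w yet inflect differently (zezevepkohw, zubutorw), so the final letter is not what conditions the rule; the second-to-last letter is.
"demukosz" has second-to-last letter 's'. The stems whose second-to-last letter is 's' (wiresw → wireswal, lowkedtesf → lowkedtesfal) add -al.
So demukosz → demukoszal.

demukoszal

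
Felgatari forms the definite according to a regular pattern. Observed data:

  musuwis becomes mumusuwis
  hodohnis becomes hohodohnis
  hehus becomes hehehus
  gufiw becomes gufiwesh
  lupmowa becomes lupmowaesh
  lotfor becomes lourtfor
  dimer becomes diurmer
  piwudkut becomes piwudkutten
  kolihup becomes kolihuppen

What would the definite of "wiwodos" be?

wiwiwodos

"wiwodos" ends in -s. The stems ending in -s (musuwis → mumusuwis, hodohnis → hohodohnis, hehus → hehehus) repeat the first consonant+vowel as a prefix.
So wiwodos → wiwiwodos.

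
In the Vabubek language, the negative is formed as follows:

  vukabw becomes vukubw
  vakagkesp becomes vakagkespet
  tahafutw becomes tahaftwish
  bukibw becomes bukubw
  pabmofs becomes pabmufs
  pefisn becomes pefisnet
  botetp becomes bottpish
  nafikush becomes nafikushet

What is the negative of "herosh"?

vakagkesp and botetp both end in -p yet inflect differently (vakagkespet, bottpish), so the final letter is not what conditions the rule; the second-to-last letter is.
"herosh" has second-to-last letter 's'. The stems whose second-to-last letter is 's' (vakagkesp → vakagkespet, nafikush → nafikushet, pefisn → pefisnet) add -et.
The other patterns: stems whose second-to-last letter is 't' delete the last vowel and add -ish; stems whose second-to-last letter is 'b' or 'f' change the last vowel to 'u'.
So herosh → heroshet.

heroshet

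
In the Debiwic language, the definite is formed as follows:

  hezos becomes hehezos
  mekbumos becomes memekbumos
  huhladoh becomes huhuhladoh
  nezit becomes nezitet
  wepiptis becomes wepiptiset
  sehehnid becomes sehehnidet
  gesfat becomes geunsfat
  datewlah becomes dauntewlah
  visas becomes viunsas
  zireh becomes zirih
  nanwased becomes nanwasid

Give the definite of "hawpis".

hawpiset

"hawpis" has last vowel 'i'. The stems whose last vowel is 'i' (nezit → nezitet, wepiptis → wepiptiset, sehehnid → sehehnidet) add -et.
So hawpis → hawpiset.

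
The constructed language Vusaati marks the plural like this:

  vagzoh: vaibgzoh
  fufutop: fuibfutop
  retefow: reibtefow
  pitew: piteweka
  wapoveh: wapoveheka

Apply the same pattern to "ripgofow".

"ripgofow" has last vowel 'o'. The stems whose last vowel is 'o' (vagzoh → vaibgzoh, fufutop → fuibfutop, retefow → reibtefow) insert -ib- after the first vowel.
So ripgofow → riibpgofow.

riibpgofow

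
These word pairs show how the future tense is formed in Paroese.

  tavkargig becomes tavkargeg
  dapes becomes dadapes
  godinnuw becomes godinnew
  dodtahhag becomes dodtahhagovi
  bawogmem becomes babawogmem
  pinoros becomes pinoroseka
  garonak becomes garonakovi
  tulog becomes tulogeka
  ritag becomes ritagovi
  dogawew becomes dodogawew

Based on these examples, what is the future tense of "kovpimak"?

dapes and pinoros both end in -s yet inflect differently (dadapes, pinoroseka), so the final letter is not what conditions the rule; the last vowel is.
"kovpimak" has last vowel 'a'. The stems whose last vowel is 'a' (garonak → garonakovi, dodtahhag → dodtahhagovi, ritag → ritagovi) add -ovi.
The other patterns: stems whose last vowel is 'e' repeat the first consonant+vowel as a prefix; stems whose last vowel is 'o' add -eka; stems whose last vowel is 'i' or 'u' change the last vowel to 'e'.
So kovpimak → kovpimakovi.

kovpimakovi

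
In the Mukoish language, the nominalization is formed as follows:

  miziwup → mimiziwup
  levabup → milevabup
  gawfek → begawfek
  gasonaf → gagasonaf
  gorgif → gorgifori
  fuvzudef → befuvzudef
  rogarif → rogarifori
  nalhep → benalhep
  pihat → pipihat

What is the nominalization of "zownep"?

gorgif and fuvzudef both end in -f yet inflect differently (gorgifori, befuvzudef), so the final letter is not what conditions the rule; the last vowel is.
"zownep" has last vowel 'e'. The stems whose last vowel is 'e' (fuvzudef → befuvzudef, nalhep → benalhep, gawfek → begawfek) add the prefix be-.
The other patterns: stems whose last vowel is 'u' add the prefix mi-; stems whose last vowel is 'i' add -ori; stems whose last vowel is 'a' repeat the first consonant+vowel as a prefix.
So zownep → bezownep.

bezownep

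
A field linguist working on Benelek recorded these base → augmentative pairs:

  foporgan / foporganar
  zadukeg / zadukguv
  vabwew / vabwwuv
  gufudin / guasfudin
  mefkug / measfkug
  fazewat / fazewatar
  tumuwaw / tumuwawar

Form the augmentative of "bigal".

bigalar

"bigal" has last vowel 'a'. The stems whose last vowel is 'a' (tumuwaw → tumuwawar, foporgan → foporganar, fazewat → fazewatar) add -ar.
The other patterns: stems whose last vowel is 'e' delete the last vowel and add -uv; stems whose last vowel is 'i' or 'u' insert -as- after the first vowel.
So bigal → bigalar.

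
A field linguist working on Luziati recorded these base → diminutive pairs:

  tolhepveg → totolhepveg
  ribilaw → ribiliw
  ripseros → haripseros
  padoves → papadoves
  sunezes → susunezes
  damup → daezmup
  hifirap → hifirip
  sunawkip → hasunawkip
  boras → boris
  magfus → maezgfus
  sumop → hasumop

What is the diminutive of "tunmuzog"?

hatunmuzog

"tunmuzog" has last vowel 'o'. The stems whose last vowel is 'o' (sumop → hasumop, ripseros → haripseros) add the prefix ha-.
So tunmuzog → hatunmuzog.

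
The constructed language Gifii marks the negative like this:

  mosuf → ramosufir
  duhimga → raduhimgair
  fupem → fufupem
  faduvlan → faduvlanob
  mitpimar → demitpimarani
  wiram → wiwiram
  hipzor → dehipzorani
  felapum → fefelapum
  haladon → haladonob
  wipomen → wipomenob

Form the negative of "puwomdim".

"puwomdim" ends in -m. The stems ending in -m (wiram → wiwiram, fupem → fufupem, felapum → fefelapum) repeat the first consonant+vowel as a prefix.
The other patterns: stems ending in -n add -ob; stems ending in -r add de- … -ani around the stem; stems ending in -a or -f add ra- … -ir around the stem.
So puwomdim → pupuwomdim.

pupuwomdim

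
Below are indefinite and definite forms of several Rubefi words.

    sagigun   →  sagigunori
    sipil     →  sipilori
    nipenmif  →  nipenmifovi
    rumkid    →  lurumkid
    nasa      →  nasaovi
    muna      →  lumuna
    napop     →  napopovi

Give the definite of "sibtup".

nasa and muna both end in -a yet inflect differently (nasaovi, lumuna), so the final letter is not what conditions the rule; the first letter is.
"sibtup" begins with s-. The stems beginning with s- (sagigun → sagigunori, sipil → sipilori) add -ori.
The other patterns: stems beginning with n- add -ovi; stems beginning with m- or r- add the prefix lu-.
So sibtup → sibtupori.

sibtupori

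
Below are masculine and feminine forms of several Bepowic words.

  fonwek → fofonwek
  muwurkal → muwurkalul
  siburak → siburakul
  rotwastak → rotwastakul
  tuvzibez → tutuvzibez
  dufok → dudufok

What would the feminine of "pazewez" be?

papazewez

siburak and fonwek both end in -k yet inflect differently (siburakul, fofonwek), so the final letter is not what conditions the rule; the last vowel is.
"pazewez" has last vowel 'e'. The stems whose last vowel is 'e' (fonwek → fofonwek, tuvzibez → tutuvzibez) repeat the first consonant+vowel as a prefix.
So pazewez → papazewez.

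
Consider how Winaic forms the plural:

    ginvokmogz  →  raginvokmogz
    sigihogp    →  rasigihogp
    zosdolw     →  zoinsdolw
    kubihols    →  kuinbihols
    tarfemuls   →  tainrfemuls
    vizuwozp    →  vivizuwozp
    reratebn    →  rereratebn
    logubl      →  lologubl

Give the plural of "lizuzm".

sigihogp and vizuwozp both end in -p yet inflect differently (rasigihogp, vivizuwozp), so the final letter is not what conditions the rule; the second-to-last letter is.
"lizuzm" has second-to-last letter 'z'. The one such stem in the data (vizuwozp → vivizuwozp) repeats the first consonant+vowel as a prefix (as do reratebn, logubl), so the same rule applies.
So lizuzm → lilizuzm.

lilizuzm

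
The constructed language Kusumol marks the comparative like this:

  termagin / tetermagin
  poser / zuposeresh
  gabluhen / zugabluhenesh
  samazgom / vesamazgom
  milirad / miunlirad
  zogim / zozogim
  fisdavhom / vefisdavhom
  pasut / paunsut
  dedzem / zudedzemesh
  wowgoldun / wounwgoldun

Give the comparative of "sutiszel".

fisdavhom and dedzem both end in -m yet inflect differently (vefisdavhom, zudedzemesh), so the final letter is not what conditions the rule; the last vowel is.
"sutiszel" has last vowel 'e'. The stems whose last vowel is 'e' (poser → zuposeresh, dedzem → zudedzemesh, gabluhen → zugabluhenesh) add zu- … -esh around the stem.
The other patterns: stems whose last vowel is 'o' add the prefix ve-; stems whose last vowel is 'i' repeat the first consonant+vowel as a prefix; stems whose last vowel is 'a' or 'u' insert -un- after the first vowel.
So sutiszel → zusutiszelesh.

zusutiszelesh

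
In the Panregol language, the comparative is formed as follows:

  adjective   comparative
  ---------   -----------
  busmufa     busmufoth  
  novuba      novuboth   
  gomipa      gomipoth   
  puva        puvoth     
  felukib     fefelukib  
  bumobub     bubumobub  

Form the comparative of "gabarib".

"gabarib" ends in -b. The stems ending in -b (felukib → fefelukib, bumobub → bubumobub) repeat the first consonant+vowel as a prefix.
So gabarib → gagabarib.

gagabarib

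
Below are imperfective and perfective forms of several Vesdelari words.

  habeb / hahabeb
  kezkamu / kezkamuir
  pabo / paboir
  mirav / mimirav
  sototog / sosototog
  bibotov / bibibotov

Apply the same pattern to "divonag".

didivonag

"divonag" ends in a consonant. The stems ending in a consonant (bibotov → bibibotov, sototog → sosototog, habeb → hahabeb) repeat the first consonant+vowel as a prefix.
So divonag → didivonag.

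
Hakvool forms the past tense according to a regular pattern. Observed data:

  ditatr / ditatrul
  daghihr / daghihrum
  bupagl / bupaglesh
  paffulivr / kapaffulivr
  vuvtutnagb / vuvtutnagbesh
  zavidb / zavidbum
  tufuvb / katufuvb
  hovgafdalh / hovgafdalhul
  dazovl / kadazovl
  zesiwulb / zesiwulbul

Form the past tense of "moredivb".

kamoredivb

"moredivb" has second-to-last letter 'v'. The stems whose second-to-last letter is 'v' (dazovl → kadazovl, tufuvb → katufuvb, paffulivr → kapaffulivr) add the prefix ka-.
The other patterns: stems whose second-to-last letter is 'g' add -esh; stems whose second-to-last letter is 'l' or 't' add -ul; stems whose second-to-last letter is 'd' or 'h' add -um.
So moredivb → kamoredivb.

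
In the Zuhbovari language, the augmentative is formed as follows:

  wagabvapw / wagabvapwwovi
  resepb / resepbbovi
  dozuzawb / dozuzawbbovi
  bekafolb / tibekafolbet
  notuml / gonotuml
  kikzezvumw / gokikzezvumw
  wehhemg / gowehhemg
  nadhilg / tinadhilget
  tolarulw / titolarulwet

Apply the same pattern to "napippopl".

wehhemg and nadhilg both end in -g yet inflect differently (gowehhemg, tinadhilget), so the final letter is not what conditions the rule; the second-to-last letter is.
"napippopl" has second-to-last letter 'p'. The stems whose second-to-last letter is 'p' (wagabvapw → wagabvapwwovi, resepb → resepbbovi) double the final consonant and add -ovi.
So napippopl → napippopllovi.

napippopllovi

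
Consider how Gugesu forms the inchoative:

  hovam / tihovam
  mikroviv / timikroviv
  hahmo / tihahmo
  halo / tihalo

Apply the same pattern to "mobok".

Every pair shown (hovam → tihovam, mikroviv → timikroviv, hahmo → tihahmo, …) follows the same rule: add the prefix ti-.
So mobok → timobok.

timobok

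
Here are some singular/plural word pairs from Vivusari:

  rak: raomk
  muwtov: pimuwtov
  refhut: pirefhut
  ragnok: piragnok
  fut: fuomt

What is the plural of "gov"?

"gov" has 1 vowel. The stems with 1 vowel (fut → fuomt, rak → raomk) insert -om- after the first vowel.
The other pattern: stems with 2 vowels add the prefix pi-.
So gov → goomv.

goomv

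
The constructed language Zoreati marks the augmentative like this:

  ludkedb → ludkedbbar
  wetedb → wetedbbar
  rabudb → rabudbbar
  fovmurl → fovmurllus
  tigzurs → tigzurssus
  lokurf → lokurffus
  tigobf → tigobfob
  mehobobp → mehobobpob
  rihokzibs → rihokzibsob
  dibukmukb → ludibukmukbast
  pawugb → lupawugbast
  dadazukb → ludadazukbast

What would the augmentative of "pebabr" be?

lokurf and tigobf both end in -f yet inflect differently (lokurffus, tigobfob), so the final letter is not what conditions the rule; the second-to-last letter is.
"pebabr" has second-to-last letter 'b'. The stems whose second-to-last letter is 'b' (tigobf → tigobfob, mehobobp → mehobobpob, rihokzibs → rihokzibsob) add -ob.
So pebabr → pebabrob.

pebabrob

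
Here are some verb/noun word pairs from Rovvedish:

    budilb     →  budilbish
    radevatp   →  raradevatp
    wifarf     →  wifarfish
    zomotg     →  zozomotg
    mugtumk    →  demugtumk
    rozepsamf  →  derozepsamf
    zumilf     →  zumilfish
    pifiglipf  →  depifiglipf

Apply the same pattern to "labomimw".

delabomimw

pifiglipf and wifarf both end in -f yet inflect differently (depifiglipf, wifarfish), so the final letter is not what conditions the rule; the second-to-last letter is.
"labomimw" has second-to-last letter 'm'. The stems whose second-to-last letter is 'm' (rozepsamf → derozepsamf, mugtumk → demugtumk) add the prefix de-.
So labomimw → delabomimw.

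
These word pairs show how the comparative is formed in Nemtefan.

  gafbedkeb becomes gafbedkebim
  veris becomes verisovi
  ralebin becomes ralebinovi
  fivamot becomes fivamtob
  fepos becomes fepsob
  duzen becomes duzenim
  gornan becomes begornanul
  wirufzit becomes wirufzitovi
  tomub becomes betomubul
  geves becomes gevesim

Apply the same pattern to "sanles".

veris and geves both end in -s yet inflect differently (verisovi, gevesim), so the final letter is not what conditions the rule; the last vowel is.
"sanles" has last vowel 'e'. The stems whose last vowel is 'e' (geves → gevesim, duzen → duzenim, gafbedkeb → gafbedkebim) add -im.
So sanles → sanlesim.

sanlesim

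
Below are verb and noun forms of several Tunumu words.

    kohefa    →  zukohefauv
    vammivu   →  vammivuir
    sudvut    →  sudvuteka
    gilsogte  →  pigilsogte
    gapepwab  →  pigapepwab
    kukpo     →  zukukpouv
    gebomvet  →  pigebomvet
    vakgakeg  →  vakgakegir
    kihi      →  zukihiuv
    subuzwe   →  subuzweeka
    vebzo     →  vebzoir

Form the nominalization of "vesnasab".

vesnasabir

gebomvet and sudvut both end in -t yet inflect differently (pigebomvet, sudvuteka), so the final letter is not what conditions the rule; the first letter is.
"vesnasab" begins with v-. The stems beginning with v- (vebzo → vebzoir, vakgakeg → vakgakegir, vammivu → vammivuir) add -ir.
So vesnasab → vesnasabir.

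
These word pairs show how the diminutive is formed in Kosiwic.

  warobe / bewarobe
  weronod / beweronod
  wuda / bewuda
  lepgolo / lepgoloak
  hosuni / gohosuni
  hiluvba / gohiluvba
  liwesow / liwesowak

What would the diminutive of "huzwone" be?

gohuzwone

wuda and hiluvba both end in -a yet inflect differently (bewuda, gohiluvba), so the final letter is not what conditions the rule; the first letter is.
"huzwone" begins with h-. The stems beginning with h- (hosuni → gohosuni, hiluvba → gohiluvba) add the prefix go-.
So huzwone → gohuzwone.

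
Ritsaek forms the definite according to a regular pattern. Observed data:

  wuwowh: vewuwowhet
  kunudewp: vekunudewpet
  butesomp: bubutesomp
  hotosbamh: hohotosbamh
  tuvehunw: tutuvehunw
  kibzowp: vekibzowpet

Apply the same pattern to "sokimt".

sosokimt

"sokimt" has second-to-last letter 'm'. The stems whose second-to-last letter is 'm' (hotosbamh → hohotosbamh, butesomp → bubutesomp) repeat the first consonant+vowel as a prefix.
The other pattern: stems whose second-to-last letter is 'w' add ve- … -et around the stem.
So sokimt → sosokimt.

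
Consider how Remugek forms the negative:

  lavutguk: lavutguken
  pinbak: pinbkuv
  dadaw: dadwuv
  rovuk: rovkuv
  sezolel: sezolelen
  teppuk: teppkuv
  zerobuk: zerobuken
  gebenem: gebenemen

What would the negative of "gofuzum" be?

gofuzumen

lavutguk and pinbak both end in -k yet inflect differently (lavutguken, pinbkuv), so the final letter is not what conditions the rule; the number of vowels is.
"gofuzum" has 3 vowels. The stems with 3 vowels (gebenem → gebenemen, sezolel → sezolelen, lavutguk → lavutguken) add -en.
So gofuzum → gofuzumen.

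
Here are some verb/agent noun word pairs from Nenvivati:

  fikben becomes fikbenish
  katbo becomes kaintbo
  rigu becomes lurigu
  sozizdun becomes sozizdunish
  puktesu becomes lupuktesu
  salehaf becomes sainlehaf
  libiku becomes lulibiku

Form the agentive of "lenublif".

leinnublif

libiku and sozizdun both have last vowel 'u' yet inflect differently (lulibiku, sozizdunish), so the last vowel is not what conditions the rule; the final letter is.
"lenublif" ends in -f. The one such stem in the data (salehaf → sainlehaf) inserts -in- after the first vowel (as does katbo), so the same rule applies.
So lenublif → leinnublif.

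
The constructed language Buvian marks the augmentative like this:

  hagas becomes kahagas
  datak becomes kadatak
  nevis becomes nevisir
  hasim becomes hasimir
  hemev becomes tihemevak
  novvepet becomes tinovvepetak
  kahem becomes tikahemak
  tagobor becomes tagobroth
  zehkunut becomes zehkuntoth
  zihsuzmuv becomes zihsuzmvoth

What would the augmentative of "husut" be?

hustoth

hagas and nevis both end in -s yet inflect differently (kahagas, nevisir), so the final letter is not what conditions the rule; the last vowel is.
"husut" has last vowel 'u'. The stems whose last vowel is 'u' (zehkunut → zehkuntoth, zihsuzmuv → zihsuzmvoth) delete the last vowel and add -oth.
So husut → hustoth.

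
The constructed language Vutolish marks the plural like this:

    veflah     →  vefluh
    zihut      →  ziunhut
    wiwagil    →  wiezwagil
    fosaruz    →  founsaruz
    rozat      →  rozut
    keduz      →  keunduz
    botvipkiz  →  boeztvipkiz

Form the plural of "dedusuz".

botvipkiz and keduz both end in -z yet inflect differently (boeztvipkiz, keunduz), so the final letter is not what conditions the rule; the last vowel is.
"dedusuz" has last vowel 'u'. The stems whose last vowel is 'u' (zihut → ziunhut, keduz → keunduz, fosaruz → founsaruz) insert -un- after the first vowel.
The other patterns: stems whose last vowel is 'i' insert -ez- after the first vowel; stems whose last vowel is 'a' change the last vowel to 'u'.
So dedusuz → deundusuz.

deundusuz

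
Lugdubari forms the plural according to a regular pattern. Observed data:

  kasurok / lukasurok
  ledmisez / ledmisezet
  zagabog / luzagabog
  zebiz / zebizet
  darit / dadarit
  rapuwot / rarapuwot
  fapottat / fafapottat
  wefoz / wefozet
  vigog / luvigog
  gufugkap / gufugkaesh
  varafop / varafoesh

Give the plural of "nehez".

"nehez" ends in -z. The stems ending in -z (zebiz → zebizet, wefoz → wefozet, ledmisez → ledmisezet) add -et.
So nehez → nehezet.

nehezet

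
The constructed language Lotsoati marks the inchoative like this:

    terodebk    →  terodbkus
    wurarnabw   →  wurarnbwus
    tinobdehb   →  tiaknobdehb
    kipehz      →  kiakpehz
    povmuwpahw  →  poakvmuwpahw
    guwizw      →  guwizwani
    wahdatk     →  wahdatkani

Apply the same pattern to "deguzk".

deguzkani

wurarnabw and povmuwpahw both end in -w yet inflect differently (wurarnbwus, poakvmuwpahw), so the final letter is not what conditions the rule; the second-to-last letter is.
"deguzk" has second-to-last letter 'z'. The one such stem in the data (guwizw → guwizwani) adds -ani, so the same rule applies.
The other patterns: stems whose second-to-last letter is 'b' delete the last vowel and add -us; stems whose second-to-last letter is 'h' insert -ak- after the first vowel.
So deguzk → deguzkani.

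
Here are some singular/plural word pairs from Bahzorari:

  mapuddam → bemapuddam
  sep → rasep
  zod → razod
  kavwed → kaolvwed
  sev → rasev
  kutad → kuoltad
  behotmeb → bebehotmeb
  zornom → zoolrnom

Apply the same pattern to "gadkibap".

begadkibap

zod and kavwed both end in -d yet inflect differently (razod, kaolvwed), so the final letter is not what conditions the rule; the number of vowels is.
"gadkibap" has 3 vowels. The stems with 3 vowels (mapuddam → bemapuddam, behotmeb → bebehotmeb) add the prefix be-.
So gadkibap → begadkibap.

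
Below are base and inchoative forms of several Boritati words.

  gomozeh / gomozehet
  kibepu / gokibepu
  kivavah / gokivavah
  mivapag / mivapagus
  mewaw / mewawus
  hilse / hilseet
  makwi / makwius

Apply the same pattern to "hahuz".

"hahuz" begins with h-. The one such stem in the data (hilse → hilseet) adds -et, so the same rule applies.
The other patterns: stems beginning with m- add -us; stems beginning with k- add the prefix go-.
So hahuz → hahuzet.

hahuzet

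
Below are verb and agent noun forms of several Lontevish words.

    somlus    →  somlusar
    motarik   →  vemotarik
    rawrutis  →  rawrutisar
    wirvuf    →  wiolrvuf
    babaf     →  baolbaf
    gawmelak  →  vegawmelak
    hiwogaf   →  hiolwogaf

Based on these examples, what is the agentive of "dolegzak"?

wirvuf and somlus both have last vowel 'u' yet inflect differently (wiolrvuf, somlusar), so the last vowel is not what conditions the rule; the final letter is.
"dolegzak" ends in -k. The stems ending in -k (motarik → vemotarik, gawmelak → vegawmelak) add the prefix ve-.
The other patterns: stems ending in -f insert -ol- after the first vowel; stems ending in -s add -ar.
So dolegzak → vedolegzak.

vedolegzak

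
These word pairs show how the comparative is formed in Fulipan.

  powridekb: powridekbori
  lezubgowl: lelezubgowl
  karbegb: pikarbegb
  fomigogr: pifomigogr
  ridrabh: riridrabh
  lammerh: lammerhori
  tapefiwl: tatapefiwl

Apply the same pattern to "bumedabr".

bubumedabr

"bumedabr" has second-to-last letter 'b'. The one such stem in the data (ridrabh → riridrabh) repeats the first consonant+vowel as a prefix (as do tapefiwl, lezubgowl), so the same rule applies.
The other patterns: stems whose second-to-last letter is 'g' add the prefix pi-; stems whose second-to-last letter is 'k' or 'r' add -ori.
So bumedabr → bubumedabr.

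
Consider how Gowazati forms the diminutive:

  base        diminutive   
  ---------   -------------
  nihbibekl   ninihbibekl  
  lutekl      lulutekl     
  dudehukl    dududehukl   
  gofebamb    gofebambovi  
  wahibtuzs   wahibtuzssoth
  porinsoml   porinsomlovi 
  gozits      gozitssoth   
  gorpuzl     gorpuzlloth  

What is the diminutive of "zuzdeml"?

zuzdemlovi

porinsoml and dudehukl both end in -l yet inflect differently (porinsomlovi, dududehukl), so the final letter is not what conditions the rule; the second-to-last letter is.
"zuzdeml" has second-to-last letter 'm'. The stems whose second-to-last letter is 'm' (gofebamb → gofebambovi, porinsoml → porinsomlovi) add -ovi.
The other patterns: stems whose second-to-last letter is 'k' repeat the first consonant+vowel as a prefix; stems whose second-to-last letter is 't' or 'z' double the final consonant and add -oth.
So zuzdeml → zuzdemlovi.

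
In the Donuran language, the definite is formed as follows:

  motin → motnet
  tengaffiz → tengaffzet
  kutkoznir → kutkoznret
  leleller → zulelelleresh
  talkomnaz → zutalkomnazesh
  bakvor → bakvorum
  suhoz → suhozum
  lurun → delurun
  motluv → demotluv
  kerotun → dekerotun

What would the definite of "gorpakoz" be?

gorpakozum

kutkoznir and leleller both end in -r yet inflect differently (kutkoznret, zulelelleresh), so the final letter is not what conditions the rule; the last vowel is.
"gorpakoz" has last vowel 'o'. The stems whose last vowel is 'o' (bakvor → bakvorum, suhoz → suhozum) add -um.
So gorpakoz → gorpakozum.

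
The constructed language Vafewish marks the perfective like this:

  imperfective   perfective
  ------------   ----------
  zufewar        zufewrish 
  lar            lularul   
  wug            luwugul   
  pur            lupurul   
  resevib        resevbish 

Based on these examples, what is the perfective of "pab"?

lupabul

"pab" has 1 vowel. The stems with 1 vowel (pur → lupurul, wug → luwugul, lar → lularul) add lu- … -ul around the stem.
So pab → lupabul.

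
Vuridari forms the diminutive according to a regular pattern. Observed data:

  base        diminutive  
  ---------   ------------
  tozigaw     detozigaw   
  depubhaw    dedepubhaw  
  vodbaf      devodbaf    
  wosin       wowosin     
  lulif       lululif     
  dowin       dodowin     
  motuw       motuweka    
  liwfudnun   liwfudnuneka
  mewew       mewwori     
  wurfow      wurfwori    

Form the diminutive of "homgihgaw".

dehomgihgaw

"homgihgaw" has last vowel 'a'. The stems whose last vowel is 'a' (tozigaw → detozigaw, depubhaw → dedepubhaw, vodbaf → devodbaf) add the prefix de-.
So homgihgaw → dehomgihgaw.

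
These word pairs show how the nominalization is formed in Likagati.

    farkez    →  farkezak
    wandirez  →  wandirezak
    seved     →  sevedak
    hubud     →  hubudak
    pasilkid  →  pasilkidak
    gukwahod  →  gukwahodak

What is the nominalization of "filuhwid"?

Every pair shown (farkez → farkezak, wandirez → wandirezak, seved → sevedak, …) follows the same rule: add -ak.
So filuhwid → filuhwidak.

filuhwidak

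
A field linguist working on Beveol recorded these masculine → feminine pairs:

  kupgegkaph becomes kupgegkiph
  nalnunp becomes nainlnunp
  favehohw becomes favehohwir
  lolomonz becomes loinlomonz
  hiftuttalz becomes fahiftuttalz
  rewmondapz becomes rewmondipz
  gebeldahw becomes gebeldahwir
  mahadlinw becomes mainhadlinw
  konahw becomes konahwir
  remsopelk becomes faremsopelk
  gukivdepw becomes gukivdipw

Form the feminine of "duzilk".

favehohw and mahadlinw both end in -w yet inflect differently (favehohwir, mainhadlinw), so the final letter is not what conditions the rule; the second-to-last letter is.
"duzilk" has second-to-last letter 'l'. The stems whose second-to-last letter is 'l' (remsopelk → faremsopelk, hiftuttalz → fahiftuttalz) add the prefix fa-.
The other patterns: stems whose second-to-last letter is 'h' add -ir; stems whose second-to-last letter is 'n' insert -in- after the first vowel; stems whose second-to-last letter is 'p' change the last vowel to 'i'.
So duzilk → faduzilk.

faduzilk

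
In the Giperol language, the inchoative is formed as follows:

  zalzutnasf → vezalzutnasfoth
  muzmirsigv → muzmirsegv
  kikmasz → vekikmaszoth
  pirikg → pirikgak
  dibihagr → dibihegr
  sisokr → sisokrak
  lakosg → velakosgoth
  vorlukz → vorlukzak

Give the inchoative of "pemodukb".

pirikg and lakosg both end in -g yet inflect differently (pirikgak, velakosgoth), so the final letter is not what conditions the rule; the second-to-last letter is.
"pemodukb" has second-to-last letter 'k'. The stems whose second-to-last letter is 'k' (sisokr → sisokrak, pirikg → pirikgak, vorlukz → vorlukzak) add -ak.
The other patterns: stems whose second-to-last letter is 's' add ve- … -oth around the stem; stems whose second-to-last letter is 'g' change the last vowel to 'e'.
So pemodukb → pemodukbak.

pemodukbak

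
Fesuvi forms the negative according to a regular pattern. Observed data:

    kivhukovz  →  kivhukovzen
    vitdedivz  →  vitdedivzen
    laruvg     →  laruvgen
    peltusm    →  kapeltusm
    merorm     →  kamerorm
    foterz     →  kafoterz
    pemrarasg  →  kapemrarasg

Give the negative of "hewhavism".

kivhukovz and foterz both end in -z yet inflect differently (kivhukovzen, kafoterz), so the final letter is not what conditions the rule; the second-to-last letter is.
"hewhavism" has second-to-last letter 's'. The stems whose second-to-last letter is 's' (peltusm → kapeltusm, pemrarasg → kapemrarasg) add the prefix ka-.
The other pattern: stems whose second-to-last letter is 'v' add -en.
So hewhavism → kahewhavism.

kahewhavism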